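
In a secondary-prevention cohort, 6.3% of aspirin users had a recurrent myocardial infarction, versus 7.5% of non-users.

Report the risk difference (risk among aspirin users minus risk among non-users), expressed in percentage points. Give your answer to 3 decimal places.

risk difference = 0.0630 − 0.0750 = -0.0120 → -1.200 percentage points

-1.200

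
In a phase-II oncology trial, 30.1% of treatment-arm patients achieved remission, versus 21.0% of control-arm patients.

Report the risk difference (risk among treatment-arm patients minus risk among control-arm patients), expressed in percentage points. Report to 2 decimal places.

9.10

risk difference = 0.3010 − 0.2100 = 0.0910 → 9.10 percentage points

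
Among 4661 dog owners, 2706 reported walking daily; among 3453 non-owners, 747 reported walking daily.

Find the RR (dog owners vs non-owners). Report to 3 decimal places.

risk, dog owners = 2706/4661 = 0.5806
risk, non-owners = 747/3453 = 0.2163
RR = 0.5806 / 0.2163 = 2.684

2.684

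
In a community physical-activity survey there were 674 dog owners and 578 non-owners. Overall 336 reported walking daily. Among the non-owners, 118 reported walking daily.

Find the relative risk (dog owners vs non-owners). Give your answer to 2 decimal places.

dog owners with the outcome: 336 − 118 = 218
dog owners without the outcome: 674 − 218 = 456
non-owners without the outcome: 578 − 118 = 460
risk, dog owners = 218/674 = 0.3234
risk, non-owners = 118/578 = 0.2042
RR = 0.3234 / 0.2042 = 1.58

1.58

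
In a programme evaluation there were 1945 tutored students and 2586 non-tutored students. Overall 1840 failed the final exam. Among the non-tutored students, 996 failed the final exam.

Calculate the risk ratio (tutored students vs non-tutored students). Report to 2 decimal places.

tutored students with the outcome: 1840 − 996 = 844
tutored students without the outcome: 1945 − 844 = 1101
non-tutored students without the outcome: 2586 − 996 = 1590
risk, tutored students = 844/1945 = 0.4339
risk, non-tutored students = 996/2586 = 0.3852
RR = 0.4339 / 0.3852 = 1.13

1.13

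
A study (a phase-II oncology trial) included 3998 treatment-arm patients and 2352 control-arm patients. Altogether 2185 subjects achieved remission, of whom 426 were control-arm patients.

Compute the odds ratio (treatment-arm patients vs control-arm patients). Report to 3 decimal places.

treatment-arm patients with the outcome: 2185 − 426 = 1759
treatment-arm patients without the outcome: 3998 − 1759 = 2239
control-arm patients without the outcome: 2352 − 426 = 1926
odds, treatment-arm patients = 1759/2239 = 0.7856
odds, control-arm patients = 426/1926 = 0.2212
OR = 0.7856 / 0.2212 = 3.552

3.552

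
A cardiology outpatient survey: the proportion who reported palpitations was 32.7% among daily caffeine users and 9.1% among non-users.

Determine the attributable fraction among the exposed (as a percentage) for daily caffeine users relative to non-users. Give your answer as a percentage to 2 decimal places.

AR% = (0.3270 − 0.0910) / 0.3270 = 0.7217 → 72.17%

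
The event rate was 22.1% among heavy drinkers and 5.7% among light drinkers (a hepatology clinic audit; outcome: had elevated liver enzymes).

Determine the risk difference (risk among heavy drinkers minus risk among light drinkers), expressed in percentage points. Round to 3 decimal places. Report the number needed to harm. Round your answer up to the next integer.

RD = 16.400; NNH = 7

risk difference = 0.2210 − 0.0570 = 0.1640 → 16.400 percentage points
absolute risk difference = 0.164000
1 / 0.164000 = 6.098 → round up → 7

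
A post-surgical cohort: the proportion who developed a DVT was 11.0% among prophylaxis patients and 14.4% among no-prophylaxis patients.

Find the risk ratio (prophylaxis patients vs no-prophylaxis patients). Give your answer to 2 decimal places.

RR = 0.1100 / 0.1440 = 0.76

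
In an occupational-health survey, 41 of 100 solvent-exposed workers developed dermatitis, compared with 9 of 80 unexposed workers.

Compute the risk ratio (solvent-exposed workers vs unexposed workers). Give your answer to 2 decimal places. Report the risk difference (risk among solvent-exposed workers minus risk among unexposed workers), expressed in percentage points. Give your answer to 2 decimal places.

RR = 3.64; RD = 29.75

risk, solvent-exposed workers = 41/100 = 0.4100
risk, unexposed workers = 9/80 = 0.1125
RR = 0.4100 / 0.1125 = 3.64
risk difference = 0.4100 − 0.1125 = 0.2975 → 29.75 percentage points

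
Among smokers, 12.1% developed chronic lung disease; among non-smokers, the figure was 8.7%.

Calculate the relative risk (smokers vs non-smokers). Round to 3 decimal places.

RR = 0.1210 / 0.0870 = 1.391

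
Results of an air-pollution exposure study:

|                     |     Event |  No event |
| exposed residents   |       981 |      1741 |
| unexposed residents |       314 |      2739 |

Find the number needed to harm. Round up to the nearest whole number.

4

risk, exposed residents = 981/2722 = 0.360397
risk, unexposed residents = 314/3053 = 0.102850
absolute risk difference = 0.257547
1 / 0.257547 = 3.883 → round up → 4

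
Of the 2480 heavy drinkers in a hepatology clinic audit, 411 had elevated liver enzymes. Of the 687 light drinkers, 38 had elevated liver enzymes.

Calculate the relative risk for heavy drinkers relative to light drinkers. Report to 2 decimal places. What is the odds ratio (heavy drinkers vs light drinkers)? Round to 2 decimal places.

risk, heavy drinkers = 411/2480 = 0.1657
risk, light drinkers = 38/687 = 0.0553
RR = 0.1657 / 0.0553 = 3.00
OR = (411 × 649) / (2069 × 38) = 266739/78622 ≈ 3.39

RR = 3.00; OR = 3.39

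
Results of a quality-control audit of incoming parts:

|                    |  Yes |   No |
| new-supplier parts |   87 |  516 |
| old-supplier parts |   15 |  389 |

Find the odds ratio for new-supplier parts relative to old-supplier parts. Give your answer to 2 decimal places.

4.37

odds, new-supplier parts = 87/516 = 0.16860
odds, old-supplier parts = 15/389 = 0.03856
OR = 0.16860 / 0.03856 = 4.37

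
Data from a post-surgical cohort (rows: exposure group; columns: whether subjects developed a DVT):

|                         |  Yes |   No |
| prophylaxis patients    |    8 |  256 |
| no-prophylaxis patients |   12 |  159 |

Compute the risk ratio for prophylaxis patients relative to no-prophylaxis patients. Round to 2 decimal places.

risk, prophylaxis patients = 8/264 = 0.03030
risk, no-prophylaxis patients = 12/171 = 0.07018
RR = 0.03030 / 0.07018 = 0.43

RR = 0.43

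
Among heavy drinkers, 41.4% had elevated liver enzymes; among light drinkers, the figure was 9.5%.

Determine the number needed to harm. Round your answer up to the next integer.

absolute risk difference = 0.319000
1 / 0.319000 = 3.135 → round up → 4

4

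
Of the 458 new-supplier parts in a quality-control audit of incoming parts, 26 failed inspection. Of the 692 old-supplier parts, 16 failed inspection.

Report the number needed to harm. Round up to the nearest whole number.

NNH: 30

risk, new-supplier parts = 26/458 = 0.056769
risk, old-supplier parts = 16/692 = 0.023121
absolute risk difference = 0.033647
1 / 0.033647 = 29.720 → round up → 30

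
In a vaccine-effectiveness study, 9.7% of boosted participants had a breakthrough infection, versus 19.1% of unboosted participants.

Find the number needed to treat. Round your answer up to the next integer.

absolute risk difference = 0.094000
1 / 0.094000 = 10.638 → round up → 11

NNT: 11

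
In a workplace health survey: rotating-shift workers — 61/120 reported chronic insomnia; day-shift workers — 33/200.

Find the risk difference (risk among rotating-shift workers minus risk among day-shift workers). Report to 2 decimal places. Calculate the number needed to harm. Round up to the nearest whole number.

RD = 0.34; NNH = 3

risk, rotating-shift workers = 61/120 = 0.5083
risk, day-shift workers = 33/200 = 0.1650
risk difference = 0.5083 − 0.1650 = 0.34
absolute risk difference = 0.343333
1 / 0.343333 = 2.913 → round up → 3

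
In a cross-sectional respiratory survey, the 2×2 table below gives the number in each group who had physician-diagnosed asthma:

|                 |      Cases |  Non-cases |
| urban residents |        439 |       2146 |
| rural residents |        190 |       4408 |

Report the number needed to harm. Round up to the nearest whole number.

8

risk, urban residents = 439/2585 = 0.169826
risk, rural residents = 190/4598 = 0.041322
absolute risk difference = 0.128504
1 / 0.128504 = 7.782 → round up → 8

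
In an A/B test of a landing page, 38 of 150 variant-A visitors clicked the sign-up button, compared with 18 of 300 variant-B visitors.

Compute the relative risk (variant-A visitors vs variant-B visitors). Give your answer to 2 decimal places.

RR = 4.22

risk, variant-A visitors = 38/150 = 0.2533
risk, variant-B visitors = 18/300 = 0.0600
RR = 0.2533 / 0.0600 = 4.22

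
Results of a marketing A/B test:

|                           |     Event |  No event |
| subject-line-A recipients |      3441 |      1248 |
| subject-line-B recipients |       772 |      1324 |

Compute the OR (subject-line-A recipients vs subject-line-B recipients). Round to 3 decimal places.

OR ≈ 4.729

odds, subject-line-A recipients = 3441/1248 = 2.7572
odds, subject-line-B recipients = 772/1324 = 0.5831
OR = 2.7572 / 0.5831 = 4.729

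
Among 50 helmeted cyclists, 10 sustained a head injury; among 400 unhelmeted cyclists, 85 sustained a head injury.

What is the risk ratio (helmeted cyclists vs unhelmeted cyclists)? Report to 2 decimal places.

0.94

risk, helmeted cyclists = 10/50 = 0.2000
risk, unhelmeted cyclists = 85/400 = 0.2125
RR = 0.2000 / 0.2125 = 0.94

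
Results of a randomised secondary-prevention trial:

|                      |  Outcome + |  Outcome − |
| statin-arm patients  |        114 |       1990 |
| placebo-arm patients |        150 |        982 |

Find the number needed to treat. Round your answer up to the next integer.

risk, statin-arm patients = 114/2104 = 0.054183
risk, placebo-arm patients = 150/1132 = 0.132509
absolute risk difference = 0.078326
1 / 0.078326 = 12.767 → round up → 13

13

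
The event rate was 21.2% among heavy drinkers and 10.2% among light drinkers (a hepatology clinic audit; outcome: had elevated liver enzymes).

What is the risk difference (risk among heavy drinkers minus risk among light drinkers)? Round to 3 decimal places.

risk difference = 0.2120 − 0.1020 = 0.110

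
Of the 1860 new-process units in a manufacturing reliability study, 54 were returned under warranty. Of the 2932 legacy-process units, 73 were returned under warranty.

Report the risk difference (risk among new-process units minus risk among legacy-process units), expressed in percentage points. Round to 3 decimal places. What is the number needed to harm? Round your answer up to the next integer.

RD = 0.413; NNH = 242

risk, new-process units = 54/1860 = 0.02903
risk, legacy-process units = 73/2932 = 0.02490
risk difference = 0.02903 − 0.02490 = 0.00413 → 0.413 percentage points
absolute risk difference = 0.004135
1 / 0.004135 = 241.838 → round up → 242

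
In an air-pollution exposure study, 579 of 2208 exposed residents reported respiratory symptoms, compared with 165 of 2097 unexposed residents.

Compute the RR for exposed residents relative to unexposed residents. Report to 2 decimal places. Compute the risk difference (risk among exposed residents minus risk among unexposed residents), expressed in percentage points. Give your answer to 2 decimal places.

risk, exposed residents = 579/2208 = 0.2622
risk, unexposed residents = 165/2097 = 0.0787
RR = 0.2622 / 0.0787 = 3.33
risk difference = 0.2622 − 0.0787 = 0.1835 → 18.35 percentage points

RR = 3.33; RD = 18.35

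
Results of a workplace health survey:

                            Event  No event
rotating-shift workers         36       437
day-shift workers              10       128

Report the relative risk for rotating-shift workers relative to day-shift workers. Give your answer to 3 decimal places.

RR = 1.050

risk, rotating-shift workers = 36/473 = 0.0761
risk, day-shift workers = 10/138 = 0.0725
RR = 0.0761 / 0.0725 = 1.050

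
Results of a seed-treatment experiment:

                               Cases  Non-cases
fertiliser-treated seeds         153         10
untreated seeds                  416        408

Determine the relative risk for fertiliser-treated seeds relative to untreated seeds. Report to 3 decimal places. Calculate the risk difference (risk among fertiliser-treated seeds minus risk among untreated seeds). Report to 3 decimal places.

risk, fertiliser-treated seeds = 153/163 = 0.9387
risk, untreated seeds = 416/824 = 0.5049
RR = 0.9387 / 0.5049 = 1.859
risk difference = 0.9387 − 0.5049 = 0.434

RR = 1.859; RD = 0.434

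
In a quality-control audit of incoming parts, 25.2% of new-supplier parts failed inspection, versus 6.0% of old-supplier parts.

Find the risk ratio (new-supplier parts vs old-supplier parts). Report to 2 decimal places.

RR = 0.2520 / 0.0600 = 4.20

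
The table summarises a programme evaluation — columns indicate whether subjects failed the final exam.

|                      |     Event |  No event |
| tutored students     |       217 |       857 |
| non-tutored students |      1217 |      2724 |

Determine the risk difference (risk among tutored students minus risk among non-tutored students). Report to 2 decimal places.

risk, tutored students = 217/1074 = 0.2020
risk, non-tutored students = 1217/3941 = 0.3088
risk difference = 0.2020 − 0.3088 = -0.11

-0.11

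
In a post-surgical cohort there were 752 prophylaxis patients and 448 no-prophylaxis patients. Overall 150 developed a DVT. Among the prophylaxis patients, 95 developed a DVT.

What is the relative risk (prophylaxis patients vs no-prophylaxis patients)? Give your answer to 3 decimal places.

prophylaxis patients without the outcome: 752 − 95 = 657
no-prophylaxis patients with the outcome: 150 − 95 = 55
no-prophylaxis patients without the outcome: 448 − 55 = 393
risk, prophylaxis patients = 95/752 = 0.1263
risk, no-prophylaxis patients = 55/448 = 0.1228
RR = 0.1263 / 0.1228 = 1.029

1.029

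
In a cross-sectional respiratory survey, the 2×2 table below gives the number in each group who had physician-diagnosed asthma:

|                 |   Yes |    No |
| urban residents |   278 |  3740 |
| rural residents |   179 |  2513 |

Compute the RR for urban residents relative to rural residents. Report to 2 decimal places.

RR: 1.04

risk, urban residents = 278/4018 = 0.0692
risk, rural residents = 179/2692 = 0.0665
RR = 0.0692 / 0.0665 = 1.04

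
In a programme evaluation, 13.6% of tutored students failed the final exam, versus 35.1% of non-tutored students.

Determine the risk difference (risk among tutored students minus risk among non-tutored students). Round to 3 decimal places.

risk difference = 0.1360 − 0.3510 = -0.215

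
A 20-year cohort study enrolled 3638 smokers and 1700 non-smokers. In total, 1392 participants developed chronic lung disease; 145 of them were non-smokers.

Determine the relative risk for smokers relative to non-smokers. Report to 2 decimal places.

smokers with the outcome: 1392 − 145 = 1247
smokers without the outcome: 3638 − 1247 = 2391
non-smokers without the outcome: 1700 − 145 = 1555
risk, smokers = 1247/3638 = 0.3428
risk, non-smokers = 145/1700 = 0.0853
RR = 0.3428 / 0.0853 = 4.02

RR = 4.02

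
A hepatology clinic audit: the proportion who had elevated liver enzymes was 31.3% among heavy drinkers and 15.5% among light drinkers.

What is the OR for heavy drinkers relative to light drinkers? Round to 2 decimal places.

odds, heavy drinkers = 0.3130/0.6870 = 0.4556
odds, light drinkers = 0.1550/0.8450 = 0.1834
OR = 0.4556 / 0.1834 = 2.48

OR: 2.48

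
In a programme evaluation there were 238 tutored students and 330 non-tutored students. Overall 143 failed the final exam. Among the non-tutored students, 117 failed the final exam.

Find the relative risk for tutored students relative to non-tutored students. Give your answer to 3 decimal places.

tutored students with the outcome: 143 − 117 = 26
tutored students without the outcome: 238 − 26 = 212
non-tutored students without the outcome: 330 − 117 = 213
risk, tutored students = 26/238 = 0.1092
risk, non-tutored students = 117/330 = 0.3545
RR = 0.1092 / 0.3545 = 0.308

0.308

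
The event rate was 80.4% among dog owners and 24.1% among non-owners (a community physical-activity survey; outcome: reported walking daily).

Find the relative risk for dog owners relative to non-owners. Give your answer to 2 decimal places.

RR = 0.8040 / 0.2410 = 3.34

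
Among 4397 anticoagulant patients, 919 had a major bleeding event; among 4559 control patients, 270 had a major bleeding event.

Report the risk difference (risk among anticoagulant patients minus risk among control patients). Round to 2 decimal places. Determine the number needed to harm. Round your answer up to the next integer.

risk, anticoagulant patients = 919/4397 = 0.2090
risk, control patients = 270/4559 = 0.0592
risk difference = 0.2090 − 0.0592 = 0.15
absolute risk difference = 0.149783
1 / 0.149783 = 6.676 → round up → 7

RD = 0.15; NNH = 7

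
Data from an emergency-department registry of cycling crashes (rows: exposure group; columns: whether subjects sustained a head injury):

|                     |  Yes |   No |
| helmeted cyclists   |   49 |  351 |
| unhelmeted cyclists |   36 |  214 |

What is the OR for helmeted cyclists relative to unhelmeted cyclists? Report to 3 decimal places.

0.830

odds, helmeted cyclists = 49/351 = 0.1396
odds, unhelmeted cyclists = 36/214 = 0.1682
OR = 0.1396 / 0.1682 = 0.830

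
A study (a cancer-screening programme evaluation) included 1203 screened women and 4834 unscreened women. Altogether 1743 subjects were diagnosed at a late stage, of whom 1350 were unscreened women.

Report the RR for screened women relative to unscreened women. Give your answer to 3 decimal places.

RR = 1.170

screened women with the outcome: 1743 − 1350 = 393
screened women without the outcome: 1203 − 393 = 810
unscreened women without the outcome: 4834 − 1350 = 3484
risk, screened women = 393/1203 = 0.3267
risk, unscreened women = 1350/4834 = 0.2793
RR = 0.3267 / 0.2793 = 1.170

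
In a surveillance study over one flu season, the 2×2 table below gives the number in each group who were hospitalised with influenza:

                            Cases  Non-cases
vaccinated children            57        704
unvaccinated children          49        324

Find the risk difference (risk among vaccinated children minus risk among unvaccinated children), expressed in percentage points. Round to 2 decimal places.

RD = -5.65

risk, vaccinated children = 57/761 = 0.0749
risk, unvaccinated children = 49/373 = 0.1314
risk difference = 0.0749 − 0.1314 = -0.0565 → -5.65 percentage points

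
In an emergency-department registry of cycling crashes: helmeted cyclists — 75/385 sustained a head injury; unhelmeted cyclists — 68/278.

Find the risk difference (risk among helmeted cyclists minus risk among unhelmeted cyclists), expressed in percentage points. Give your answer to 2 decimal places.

risk, helmeted cyclists = 75/385 = 0.1948
risk, unhelmeted cyclists = 68/278 = 0.2446
risk difference = 0.1948 − 0.2446 = -0.0498 → -4.98 percentage points

-4.98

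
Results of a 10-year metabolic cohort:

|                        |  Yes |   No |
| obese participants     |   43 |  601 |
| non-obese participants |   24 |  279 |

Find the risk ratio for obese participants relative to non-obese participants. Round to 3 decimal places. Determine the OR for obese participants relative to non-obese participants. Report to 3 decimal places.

risk, obese participants = 43/644 = 0.0668
risk, non-obese participants = 24/303 = 0.0792
RR = 0.0668 / 0.0792 = 0.843
OR = (43 × 279) / (601 × 24) = 11997/14424 ≈ 0.832

RR = 0.843; OR = 0.832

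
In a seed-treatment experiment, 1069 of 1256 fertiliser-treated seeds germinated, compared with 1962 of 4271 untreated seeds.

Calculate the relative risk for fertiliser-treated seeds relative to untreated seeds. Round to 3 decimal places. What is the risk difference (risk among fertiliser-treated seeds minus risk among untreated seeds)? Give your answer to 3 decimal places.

RR = 1.853; RD = 0.392

risk, fertiliser-treated seeds = 1069/1256 = 0.8511
risk, untreated seeds = 1962/4271 = 0.4594
RR = 0.8511 / 0.4594 = 1.853
risk difference = 0.8511 − 0.4594 = 0.392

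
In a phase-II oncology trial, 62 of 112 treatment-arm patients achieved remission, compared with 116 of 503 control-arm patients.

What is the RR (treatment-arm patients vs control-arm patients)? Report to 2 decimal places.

risk, treatment-arm patients = 62/112 = 0.5536
risk, control-arm patients = 116/503 = 0.2306
RR = 0.5536 / 0.2306 = 2.40

2.40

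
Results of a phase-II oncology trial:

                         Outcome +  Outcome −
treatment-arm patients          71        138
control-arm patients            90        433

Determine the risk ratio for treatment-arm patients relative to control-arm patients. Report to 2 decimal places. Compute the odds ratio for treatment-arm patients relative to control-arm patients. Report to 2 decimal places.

RR = 1.97; OR = 2.48

risk, treatment-arm patients = 71/209 = 0.3397
risk, control-arm patients = 90/523 = 0.1721
RR = 0.3397 / 0.1721 = 1.97
OR = (71 × 433) / (138 × 90) = 30743/12420 ≈ 2.48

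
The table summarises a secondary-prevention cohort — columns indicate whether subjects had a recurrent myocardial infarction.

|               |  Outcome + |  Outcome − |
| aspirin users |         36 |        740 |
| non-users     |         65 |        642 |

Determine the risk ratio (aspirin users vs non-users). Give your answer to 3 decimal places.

0.505

risk, aspirin users = 36/776 = 0.04639
risk, non-users = 65/707 = 0.09194
RR = 0.04639 / 0.09194 = 0.505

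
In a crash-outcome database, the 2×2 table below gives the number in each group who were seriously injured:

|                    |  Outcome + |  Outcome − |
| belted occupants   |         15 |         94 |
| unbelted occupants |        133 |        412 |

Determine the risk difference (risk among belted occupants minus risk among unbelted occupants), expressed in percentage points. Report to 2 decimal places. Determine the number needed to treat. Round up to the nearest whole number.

risk, belted occupants = 15/109 = 0.1376
risk, unbelted occupants = 133/545 = 0.2440
risk difference = 0.1376 − 0.2440 = -0.1064 → -10.64 percentage points
absolute risk difference = 0.106422
1 / 0.106422 = 9.397 → round up → 10

RD = -10.64; NNT = 10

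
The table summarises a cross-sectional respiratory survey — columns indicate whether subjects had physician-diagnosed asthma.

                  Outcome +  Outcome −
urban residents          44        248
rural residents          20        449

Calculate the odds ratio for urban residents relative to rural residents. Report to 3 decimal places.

OR = (44 × 449) / (248 × 20) = 19756/4960 ≈ 3.983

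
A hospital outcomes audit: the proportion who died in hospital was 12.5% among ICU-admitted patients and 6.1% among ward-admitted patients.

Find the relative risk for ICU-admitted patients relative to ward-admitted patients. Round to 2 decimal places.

RR = 0.1250 / 0.0610 = 2.05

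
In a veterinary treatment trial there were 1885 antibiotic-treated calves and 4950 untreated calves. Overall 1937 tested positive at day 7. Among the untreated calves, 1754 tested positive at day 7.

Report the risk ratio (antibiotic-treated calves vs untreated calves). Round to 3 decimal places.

antibiotic-treated calves with the outcome: 1937 − 1754 = 183
antibiotic-treated calves without the outcome: 1885 − 183 = 1702
untreated calves without the outcome: 4950 − 1754 = 3196
risk, antibiotic-treated calves = 183/1885 = 0.0971
risk, untreated calves = 1754/4950 = 0.3543
RR = 0.0971 / 0.3543 = 0.274

RR = 0.274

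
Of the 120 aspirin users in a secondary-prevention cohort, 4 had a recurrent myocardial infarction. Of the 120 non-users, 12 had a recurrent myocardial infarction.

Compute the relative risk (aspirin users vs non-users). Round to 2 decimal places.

risk, aspirin users = 4/120 = 0.03333
risk, non-users = 12/120 = 0.10000
RR = 0.03333 / 0.10000 = 0.33

RR: 0.33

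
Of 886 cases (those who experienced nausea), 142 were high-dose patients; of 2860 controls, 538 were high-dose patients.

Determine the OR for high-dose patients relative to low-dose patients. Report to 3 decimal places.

OR = (142 × 2322) / (538 × 744) = 329724/400272 ≈ 0.824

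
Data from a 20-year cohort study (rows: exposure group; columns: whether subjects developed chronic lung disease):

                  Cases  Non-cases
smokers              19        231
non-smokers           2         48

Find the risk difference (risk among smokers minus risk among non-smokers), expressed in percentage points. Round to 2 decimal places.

risk, smokers = 19/250 = 0.07600
risk, non-smokers = 2/50 = 0.04000
risk difference = 0.07600 − 0.04000 = 0.03600 → 3.60 percentage points

RD: 3.60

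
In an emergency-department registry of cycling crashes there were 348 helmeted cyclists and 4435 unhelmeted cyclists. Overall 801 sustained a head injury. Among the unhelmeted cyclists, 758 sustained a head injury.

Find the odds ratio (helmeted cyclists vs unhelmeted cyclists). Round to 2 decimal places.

OR: 0.68

helmeted cyclists with the outcome: 801 − 758 = 43
helmeted cyclists without the outcome: 348 − 43 = 305
unhelmeted cyclists without the outcome: 4435 − 758 = 3677
OR = (43 × 3677) / (305 × 758) = 158111/231190 ≈ 0.68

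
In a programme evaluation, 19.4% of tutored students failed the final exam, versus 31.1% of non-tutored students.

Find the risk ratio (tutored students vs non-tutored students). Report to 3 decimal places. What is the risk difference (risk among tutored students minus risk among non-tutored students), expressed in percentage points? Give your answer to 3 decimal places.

RR = 0.1940 / 0.3110 = 0.624
risk difference = 0.1940 − 0.3110 = -0.1170 → -11.700 percentage points

RR = 0.624; RD = -11.700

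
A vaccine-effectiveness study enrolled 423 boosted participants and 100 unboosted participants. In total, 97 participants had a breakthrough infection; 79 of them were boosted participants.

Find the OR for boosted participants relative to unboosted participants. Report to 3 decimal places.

OR ≈ 1.046

boosted participants without the outcome: 423 − 79 = 344
unboosted participants with the outcome: 97 − 79 = 18
unboosted participants without the outcome: 100 − 18 = 82
OR = (79 × 82) / (344 × 18) = 6478/6192 ≈ 1.046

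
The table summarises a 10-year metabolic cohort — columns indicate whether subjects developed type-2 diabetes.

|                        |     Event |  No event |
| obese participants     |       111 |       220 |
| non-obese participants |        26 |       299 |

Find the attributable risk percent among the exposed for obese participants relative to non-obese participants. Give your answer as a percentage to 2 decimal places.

risk, obese participants = 111/331 = 0.3353
risk, non-obese participants = 26/325 = 0.0800
AR% = (0.3353 − 0.0800) / 0.3353 = 0.7614 → 76.14%

76.14%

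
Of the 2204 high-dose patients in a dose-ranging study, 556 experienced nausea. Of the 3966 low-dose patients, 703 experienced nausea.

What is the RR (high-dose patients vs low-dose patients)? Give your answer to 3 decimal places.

risk, high-dose patients = 556/2204 = 0.2523
risk, low-dose patients = 703/3966 = 0.1773
RR = 0.2523 / 0.1773 = 1.423

RR ≈ 1.423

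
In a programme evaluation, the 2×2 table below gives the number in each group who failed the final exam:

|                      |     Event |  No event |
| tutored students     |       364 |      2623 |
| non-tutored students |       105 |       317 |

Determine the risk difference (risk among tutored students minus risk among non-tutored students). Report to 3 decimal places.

risk, tutored students = 364/2987 = 0.1219
risk, non-tutored students = 105/422 = 0.2488
risk difference = 0.1219 − 0.2488 = -0.127

RD = -0.127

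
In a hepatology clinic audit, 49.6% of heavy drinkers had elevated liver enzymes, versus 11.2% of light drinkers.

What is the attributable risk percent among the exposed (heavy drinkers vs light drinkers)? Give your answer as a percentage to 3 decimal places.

AR% = (0.4960 − 0.1120) / 0.4960 = 0.7742 → 77.419%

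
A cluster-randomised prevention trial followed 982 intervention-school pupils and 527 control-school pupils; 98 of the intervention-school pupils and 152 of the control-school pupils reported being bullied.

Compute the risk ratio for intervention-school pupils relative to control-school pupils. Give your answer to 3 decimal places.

0.346

risk, intervention-school pupils = 98/982 = 0.0998
risk, control-school pupils = 152/527 = 0.2884
RR = 0.0998 / 0.2884 = 0.346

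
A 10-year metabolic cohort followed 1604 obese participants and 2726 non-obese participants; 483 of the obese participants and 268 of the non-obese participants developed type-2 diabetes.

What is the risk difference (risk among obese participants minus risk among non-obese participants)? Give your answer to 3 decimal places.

risk, obese participants = 483/1604 = 0.3011
risk, non-obese participants = 268/2726 = 0.0983
risk difference = 0.3011 − 0.0983 = 0.203

0.203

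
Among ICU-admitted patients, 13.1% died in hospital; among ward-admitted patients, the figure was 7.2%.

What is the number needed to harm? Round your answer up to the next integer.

NNH ≈ 17

absolute risk difference = 0.059000
1 / 0.059000 = 16.949 → round up → 17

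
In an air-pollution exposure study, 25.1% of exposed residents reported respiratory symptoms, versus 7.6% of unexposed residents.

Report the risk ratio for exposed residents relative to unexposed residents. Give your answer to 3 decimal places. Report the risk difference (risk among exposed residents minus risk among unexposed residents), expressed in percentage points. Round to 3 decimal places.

RR = 3.303; RD = 17.500

RR = 0.2510 / 0.0760 = 3.303
risk difference = 0.2510 − 0.0760 = 0.1750 → 17.500 percentage points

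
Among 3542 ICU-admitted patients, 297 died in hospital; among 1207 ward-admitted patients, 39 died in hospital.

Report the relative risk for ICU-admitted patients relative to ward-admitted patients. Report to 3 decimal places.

2.595

risk, ICU-admitted patients = 297/3542 = 0.08385
risk, ward-admitted patients = 39/1207 = 0.03231
RR = 0.08385 / 0.03231 = 2.595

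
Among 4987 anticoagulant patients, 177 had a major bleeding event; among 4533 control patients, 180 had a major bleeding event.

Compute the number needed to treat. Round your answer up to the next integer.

risk, anticoagulant patients = 177/4987 = 0.035492
risk, control patients = 180/4533 = 0.039709
absolute risk difference = 0.004217
1 / 0.004217 = 237.135 → round up → 238

NNT = 238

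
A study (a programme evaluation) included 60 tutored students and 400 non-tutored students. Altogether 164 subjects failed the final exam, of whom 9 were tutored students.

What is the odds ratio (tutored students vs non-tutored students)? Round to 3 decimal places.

OR: 0.279

tutored students without the outcome: 60 − 9 = 51
non-tutored students with the outcome: 164 − 9 = 155
non-tutored students without the outcome: 400 − 155 = 245
odds, tutored students = 9/51 = 0.1765
odds, non-tutored students = 155/245 = 0.6327
OR = 0.1765 / 0.6327 = 0.279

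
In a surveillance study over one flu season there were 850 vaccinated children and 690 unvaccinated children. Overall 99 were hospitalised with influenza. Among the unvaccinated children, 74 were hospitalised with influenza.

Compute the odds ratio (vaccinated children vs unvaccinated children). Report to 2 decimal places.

0.25

vaccinated children with the outcome: 99 − 74 = 25
vaccinated children without the outcome: 850 − 25 = 825
unvaccinated children without the outcome: 690 − 74 = 616
OR = (25 × 616) / (825 × 74) = 15400/61050 ≈ 0.25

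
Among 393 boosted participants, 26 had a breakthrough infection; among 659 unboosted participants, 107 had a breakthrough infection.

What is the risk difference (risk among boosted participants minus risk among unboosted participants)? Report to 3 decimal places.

risk, boosted participants = 26/393 = 0.0662
risk, unboosted participants = 107/659 = 0.1624
risk difference = 0.0662 − 0.1624 = -0.096

RD = -0.096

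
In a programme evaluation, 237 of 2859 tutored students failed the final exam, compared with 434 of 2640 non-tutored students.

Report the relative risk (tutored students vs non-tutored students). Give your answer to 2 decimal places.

risk, tutored students = 237/2859 = 0.0829
risk, non-tutored students = 434/2640 = 0.1644
RR = 0.0829 / 0.1644 = 0.50

0.50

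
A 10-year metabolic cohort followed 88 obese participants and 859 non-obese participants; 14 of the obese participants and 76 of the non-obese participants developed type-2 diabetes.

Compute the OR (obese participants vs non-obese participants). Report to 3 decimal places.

1.949

odds, obese participants = 14/74 = 0.1892
odds, non-obese participants = 76/783 = 0.0971
OR = 0.1892 / 0.0971 = 1.949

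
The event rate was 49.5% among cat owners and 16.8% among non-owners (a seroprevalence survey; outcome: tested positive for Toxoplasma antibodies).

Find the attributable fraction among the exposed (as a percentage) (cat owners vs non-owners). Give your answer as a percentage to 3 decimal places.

AR% = (0.4950 − 0.1680) / 0.4950 = 0.6606 → 66.061%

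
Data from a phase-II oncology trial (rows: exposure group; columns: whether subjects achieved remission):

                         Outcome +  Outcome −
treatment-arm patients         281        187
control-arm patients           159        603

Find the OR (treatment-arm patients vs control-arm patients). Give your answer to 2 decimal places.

odds, treatment-arm patients = 281/187 = 1.5027
odds, control-arm patients = 159/603 = 0.2637
OR = 1.5027 / 0.2637 = 5.70

OR = 5.70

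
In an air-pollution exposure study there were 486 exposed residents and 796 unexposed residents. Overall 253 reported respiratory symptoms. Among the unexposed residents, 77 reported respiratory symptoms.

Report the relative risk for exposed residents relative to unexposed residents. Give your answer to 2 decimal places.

exposed residents with the outcome: 253 − 77 = 176
exposed residents without the outcome: 486 − 176 = 310
unexposed residents without the outcome: 796 − 77 = 719
risk, exposed residents = 176/486 = 0.3621
risk, unexposed residents = 77/796 = 0.0967
RR = 0.3621 / 0.0967 = 3.74

3.74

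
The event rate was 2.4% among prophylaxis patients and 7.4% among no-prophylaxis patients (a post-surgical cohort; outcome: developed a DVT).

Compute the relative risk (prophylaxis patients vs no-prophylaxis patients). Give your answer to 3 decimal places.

RR = 0.02400 / 0.07400 = 0.324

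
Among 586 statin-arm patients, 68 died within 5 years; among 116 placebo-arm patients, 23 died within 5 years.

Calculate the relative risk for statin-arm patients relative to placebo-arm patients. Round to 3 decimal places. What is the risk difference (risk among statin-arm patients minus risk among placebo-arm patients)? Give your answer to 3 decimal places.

risk, statin-arm patients = 68/586 = 0.1160
risk, placebo-arm patients = 23/116 = 0.1983
RR = 0.1160 / 0.1983 = 0.585
risk difference = 0.1160 − 0.1983 = -0.082

RR = 0.585; RD = -0.082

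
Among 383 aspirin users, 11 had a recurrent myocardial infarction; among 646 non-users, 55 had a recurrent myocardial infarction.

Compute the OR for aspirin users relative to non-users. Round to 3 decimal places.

OR = (11 × 591) / (372 × 55) = 6501/20460 ≈ 0.318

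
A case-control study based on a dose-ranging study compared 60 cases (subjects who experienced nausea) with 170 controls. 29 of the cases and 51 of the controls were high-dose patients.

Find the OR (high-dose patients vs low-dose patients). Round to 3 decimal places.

odds, high-dose patients = 29/51 = 0.5686
odds, low-dose patients = 31/119 = 0.2605
OR = 0.5686 / 0.2605 = 2.183

2.183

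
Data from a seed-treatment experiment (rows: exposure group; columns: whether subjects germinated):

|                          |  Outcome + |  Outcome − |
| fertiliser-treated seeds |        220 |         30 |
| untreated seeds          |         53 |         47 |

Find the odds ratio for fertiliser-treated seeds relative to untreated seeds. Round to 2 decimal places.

OR: 6.50

odds, fertiliser-treated seeds = 220/30 = 7.3333
odds, untreated seeds = 53/47 = 1.1277
OR = 7.3333 / 1.1277 = 6.50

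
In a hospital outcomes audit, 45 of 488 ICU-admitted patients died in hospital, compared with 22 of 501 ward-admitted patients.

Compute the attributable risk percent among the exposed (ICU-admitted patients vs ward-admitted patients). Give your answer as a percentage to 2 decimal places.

AR%: 52.38%

risk, ICU-admitted patients = 45/488 = 0.09221
risk, ward-admitted patients = 22/501 = 0.04391
AR% = (0.09221 − 0.04391) / 0.09221 = 0.5238 → 52.38%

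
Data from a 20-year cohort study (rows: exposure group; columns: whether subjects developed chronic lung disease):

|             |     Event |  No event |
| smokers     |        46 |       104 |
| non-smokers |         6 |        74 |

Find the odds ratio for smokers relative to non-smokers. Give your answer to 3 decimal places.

OR = (46 × 74) / (104 × 6) = 3404/624 ≈ 5.455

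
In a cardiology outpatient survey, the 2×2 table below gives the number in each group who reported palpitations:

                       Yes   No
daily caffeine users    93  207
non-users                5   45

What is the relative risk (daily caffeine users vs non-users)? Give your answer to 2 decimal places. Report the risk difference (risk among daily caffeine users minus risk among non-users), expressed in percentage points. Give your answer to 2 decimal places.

RR = 3.10; RD = 21.00

risk, daily caffeine users = 93/300 = 0.3100
risk, non-users = 5/50 = 0.1000
RR = 0.3100 / 0.1000 = 3.10
risk difference = 0.3100 − 0.1000 = 0.2100 → 21.00 percentage points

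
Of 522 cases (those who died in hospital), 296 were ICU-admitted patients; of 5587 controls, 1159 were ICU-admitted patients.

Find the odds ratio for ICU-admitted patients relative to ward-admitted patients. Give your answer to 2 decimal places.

OR = (296 × 4428) / (1159 × 226) = 1310688/261934 ≈ 5.00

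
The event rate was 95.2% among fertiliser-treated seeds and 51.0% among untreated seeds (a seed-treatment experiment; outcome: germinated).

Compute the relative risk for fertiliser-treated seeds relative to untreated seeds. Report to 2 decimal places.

RR = 0.9520 / 0.5100 = 1.87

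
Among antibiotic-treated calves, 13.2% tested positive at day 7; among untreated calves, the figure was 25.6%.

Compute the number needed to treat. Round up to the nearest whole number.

NNT ≈ 9

absolute risk difference = 0.124000
1 / 0.124000 = 8.065 → round up → 9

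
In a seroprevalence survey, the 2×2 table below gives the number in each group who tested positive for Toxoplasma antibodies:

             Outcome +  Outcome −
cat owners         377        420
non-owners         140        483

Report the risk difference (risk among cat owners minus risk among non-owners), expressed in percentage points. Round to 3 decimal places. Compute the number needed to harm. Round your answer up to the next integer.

RD = 24.830; NNH = 5

risk, cat owners = 377/797 = 0.4730
risk, non-owners = 140/623 = 0.2247
risk difference = 0.4730 − 0.2247 = 0.2483 → 24.830 percentage points
absolute risk difference = 0.248305
1 / 0.248305 = 4.027 → round up → 5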